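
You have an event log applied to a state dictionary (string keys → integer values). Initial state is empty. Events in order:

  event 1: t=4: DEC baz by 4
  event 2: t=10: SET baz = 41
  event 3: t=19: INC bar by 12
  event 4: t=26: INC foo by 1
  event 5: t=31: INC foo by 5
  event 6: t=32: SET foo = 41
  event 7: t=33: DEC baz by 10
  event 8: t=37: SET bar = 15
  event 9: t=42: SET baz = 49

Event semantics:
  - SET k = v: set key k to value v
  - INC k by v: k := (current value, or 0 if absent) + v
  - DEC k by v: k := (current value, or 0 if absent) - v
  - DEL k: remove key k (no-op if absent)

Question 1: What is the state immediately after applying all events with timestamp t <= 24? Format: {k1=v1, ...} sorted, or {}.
Apply events with t <= 24 (3 events):
  after event 1 (t=4: DEC baz by 4): {baz=-4}
  after event 2 (t=10: SET baz = 41): {baz=41}
  after event 3 (t=19: INC bar by 12): {bar=12, baz=41}

Answer: {bar=12, baz=41}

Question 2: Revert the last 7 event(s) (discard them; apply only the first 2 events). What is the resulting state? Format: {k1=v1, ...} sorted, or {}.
Keep first 2 events (discard last 7):
  after event 1 (t=4: DEC baz by 4): {baz=-4}
  after event 2 (t=10: SET baz = 41): {baz=41}

Answer: {baz=41}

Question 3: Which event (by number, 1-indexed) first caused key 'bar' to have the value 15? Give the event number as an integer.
Answer: 8

Derivation:
Looking for first event where bar becomes 15:
  event 3: bar = 12
  event 4: bar = 12
  event 5: bar = 12
  event 6: bar = 12
  event 7: bar = 12
  event 8: bar 12 -> 15  <-- first match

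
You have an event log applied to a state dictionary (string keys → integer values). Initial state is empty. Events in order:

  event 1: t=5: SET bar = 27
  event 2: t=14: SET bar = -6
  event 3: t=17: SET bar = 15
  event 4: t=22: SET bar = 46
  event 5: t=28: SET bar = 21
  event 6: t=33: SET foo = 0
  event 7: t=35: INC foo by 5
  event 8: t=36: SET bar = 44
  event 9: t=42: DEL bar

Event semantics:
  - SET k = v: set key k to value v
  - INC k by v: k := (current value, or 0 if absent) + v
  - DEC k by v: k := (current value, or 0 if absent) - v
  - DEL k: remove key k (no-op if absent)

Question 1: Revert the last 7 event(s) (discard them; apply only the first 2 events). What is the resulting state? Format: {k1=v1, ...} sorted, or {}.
Keep first 2 events (discard last 7):
  after event 1 (t=5: SET bar = 27): {bar=27}
  after event 2 (t=14: SET bar = -6): {bar=-6}

Answer: {bar=-6}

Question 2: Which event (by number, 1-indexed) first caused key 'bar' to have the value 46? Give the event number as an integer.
Answer: 4

Derivation:
Looking for first event where bar becomes 46:
  event 1: bar = 27
  event 2: bar = -6
  event 3: bar = 15
  event 4: bar 15 -> 46  <-- first match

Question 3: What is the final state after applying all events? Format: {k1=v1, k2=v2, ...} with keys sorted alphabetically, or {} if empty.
Answer: {foo=5}

Derivation:
  after event 1 (t=5: SET bar = 27): {bar=27}
  after event 2 (t=14: SET bar = -6): {bar=-6}
  after event 3 (t=17: SET bar = 15): {bar=15}
  after event 4 (t=22: SET bar = 46): {bar=46}
  after event 5 (t=28: SET bar = 21): {bar=21}
  after event 6 (t=33: SET foo = 0): {bar=21, foo=0}
  after event 7 (t=35: INC foo by 5): {bar=21, foo=5}
  after event 8 (t=36: SET bar = 44): {bar=44, foo=5}
  after event 9 (t=42: DEL bar): {foo=5}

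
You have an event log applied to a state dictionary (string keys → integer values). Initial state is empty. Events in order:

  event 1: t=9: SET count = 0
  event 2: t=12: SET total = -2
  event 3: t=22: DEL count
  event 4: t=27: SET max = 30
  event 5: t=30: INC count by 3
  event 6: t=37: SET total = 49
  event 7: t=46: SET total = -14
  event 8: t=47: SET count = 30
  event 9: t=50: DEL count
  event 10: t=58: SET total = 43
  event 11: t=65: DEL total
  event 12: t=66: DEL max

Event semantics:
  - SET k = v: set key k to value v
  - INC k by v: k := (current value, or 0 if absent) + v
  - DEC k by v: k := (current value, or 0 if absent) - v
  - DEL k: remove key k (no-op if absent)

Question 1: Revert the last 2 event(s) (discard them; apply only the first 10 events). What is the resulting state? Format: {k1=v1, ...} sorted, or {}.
Answer: {max=30, total=43}

Derivation:
Keep first 10 events (discard last 2):
  after event 1 (t=9: SET count = 0): {count=0}
  after event 2 (t=12: SET total = -2): {count=0, total=-2}
  after event 3 (t=22: DEL count): {total=-2}
  after event 4 (t=27: SET max = 30): {max=30, total=-2}
  after event 5 (t=30: INC count by 3): {count=3, max=30, total=-2}
  after event 6 (t=37: SET total = 49): {count=3, max=30, total=49}
  after event 7 (t=46: SET total = -14): {count=3, max=30, total=-14}
  after event 8 (t=47: SET count = 30): {count=30, max=30, total=-14}
  after event 9 (t=50: DEL count): {max=30, total=-14}
  after event 10 (t=58: SET total = 43): {max=30, total=43}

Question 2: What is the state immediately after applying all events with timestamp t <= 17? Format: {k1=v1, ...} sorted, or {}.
Apply events with t <= 17 (2 events):
  after event 1 (t=9: SET count = 0): {count=0}
  after event 2 (t=12: SET total = -2): {count=0, total=-2}

Answer: {count=0, total=-2}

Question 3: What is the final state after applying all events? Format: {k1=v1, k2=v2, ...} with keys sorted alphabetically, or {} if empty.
Answer: {}

Derivation:
  after event 1 (t=9: SET count = 0): {count=0}
  after event 2 (t=12: SET total = -2): {count=0, total=-2}
  after event 3 (t=22: DEL count): {total=-2}
  after event 4 (t=27: SET max = 30): {max=30, total=-2}
  after event 5 (t=30: INC count by 3): {count=3, max=30, total=-2}
  after event 6 (t=37: SET total = 49): {count=3, max=30, total=49}
  after event 7 (t=46: SET total = -14): {count=3, max=30, total=-14}
  after event 8 (t=47: SET count = 30): {count=30, max=30, total=-14}
  after event 9 (t=50: DEL count): {max=30, total=-14}
  after event 10 (t=58: SET total = 43): {max=30, total=43}
  after event 11 (t=65: DEL total): {max=30}
  after event 12 (t=66: DEL max): {}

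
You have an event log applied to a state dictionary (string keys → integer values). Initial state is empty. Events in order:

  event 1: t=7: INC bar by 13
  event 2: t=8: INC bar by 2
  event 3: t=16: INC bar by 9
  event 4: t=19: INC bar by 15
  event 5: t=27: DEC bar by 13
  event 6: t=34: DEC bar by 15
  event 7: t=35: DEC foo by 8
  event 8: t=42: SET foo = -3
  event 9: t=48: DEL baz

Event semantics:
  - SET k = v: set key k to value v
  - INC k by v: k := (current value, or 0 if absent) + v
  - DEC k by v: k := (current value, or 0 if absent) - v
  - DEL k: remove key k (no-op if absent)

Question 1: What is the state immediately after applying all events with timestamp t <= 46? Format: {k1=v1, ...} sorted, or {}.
Apply events with t <= 46 (8 events):
  after event 1 (t=7: INC bar by 13): {bar=13}
  after event 2 (t=8: INC bar by 2): {bar=15}
  after event 3 (t=16: INC bar by 9): {bar=24}
  after event 4 (t=19: INC bar by 15): {bar=39}
  after event 5 (t=27: DEC bar by 13): {bar=26}
  after event 6 (t=34: DEC bar by 15): {bar=11}
  after event 7 (t=35: DEC foo by 8): {bar=11, foo=-8}
  after event 8 (t=42: SET foo = -3): {bar=11, foo=-3}

Answer: {bar=11, foo=-3}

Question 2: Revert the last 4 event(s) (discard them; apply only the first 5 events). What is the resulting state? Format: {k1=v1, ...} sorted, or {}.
Keep first 5 events (discard last 4):
  after event 1 (t=7: INC bar by 13): {bar=13}
  after event 2 (t=8: INC bar by 2): {bar=15}
  after event 3 (t=16: INC bar by 9): {bar=24}
  after event 4 (t=19: INC bar by 15): {bar=39}
  after event 5 (t=27: DEC bar by 13): {bar=26}

Answer: {bar=26}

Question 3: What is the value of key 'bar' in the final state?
Answer: 11

Derivation:
Track key 'bar' through all 9 events:
  event 1 (t=7: INC bar by 13): bar (absent) -> 13
  event 2 (t=8: INC bar by 2): bar 13 -> 15
  event 3 (t=16: INC bar by 9): bar 15 -> 24
  event 4 (t=19: INC bar by 15): bar 24 -> 39
  event 5 (t=27: DEC bar by 13): bar 39 -> 26
  event 6 (t=34: DEC bar by 15): bar 26 -> 11
  event 7 (t=35: DEC foo by 8): bar unchanged
  event 8 (t=42: SET foo = -3): bar unchanged
  event 9 (t=48: DEL baz): bar unchanged
Final: bar = 11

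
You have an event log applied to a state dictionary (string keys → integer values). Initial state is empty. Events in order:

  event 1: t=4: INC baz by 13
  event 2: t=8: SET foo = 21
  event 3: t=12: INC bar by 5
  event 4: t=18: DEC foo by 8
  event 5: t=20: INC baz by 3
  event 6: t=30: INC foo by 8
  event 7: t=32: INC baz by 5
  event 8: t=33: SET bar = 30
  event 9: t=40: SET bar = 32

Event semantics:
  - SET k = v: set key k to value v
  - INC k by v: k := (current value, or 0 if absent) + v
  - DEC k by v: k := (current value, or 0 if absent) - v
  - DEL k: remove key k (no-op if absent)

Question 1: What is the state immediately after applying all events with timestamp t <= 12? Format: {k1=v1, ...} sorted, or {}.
Answer: {bar=5, baz=13, foo=21}

Derivation:
Apply events with t <= 12 (3 events):
  after event 1 (t=4: INC baz by 13): {baz=13}
  after event 2 (t=8: SET foo = 21): {baz=13, foo=21}
  after event 3 (t=12: INC bar by 5): {bar=5, baz=13, foo=21}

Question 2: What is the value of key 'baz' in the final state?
Answer: 21

Derivation:
Track key 'baz' through all 9 events:
  event 1 (t=4: INC baz by 13): baz (absent) -> 13
  event 2 (t=8: SET foo = 21): baz unchanged
  event 3 (t=12: INC bar by 5): baz unchanged
  event 4 (t=18: DEC foo by 8): baz unchanged
  event 5 (t=20: INC baz by 3): baz 13 -> 16
  event 6 (t=30: INC foo by 8): baz unchanged
  event 7 (t=32: INC baz by 5): baz 16 -> 21
  event 8 (t=33: SET bar = 30): baz unchanged
  event 9 (t=40: SET bar = 32): baz unchanged
Final: baz = 21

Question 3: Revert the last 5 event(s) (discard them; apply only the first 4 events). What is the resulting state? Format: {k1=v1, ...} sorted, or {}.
Answer: {bar=5, baz=13, foo=13}

Derivation:
Keep first 4 events (discard last 5):
  after event 1 (t=4: INC baz by 13): {baz=13}
  after event 2 (t=8: SET foo = 21): {baz=13, foo=21}
  after event 3 (t=12: INC bar by 5): {bar=5, baz=13, foo=21}
  after event 4 (t=18: DEC foo by 8): {bar=5, baz=13, foo=13}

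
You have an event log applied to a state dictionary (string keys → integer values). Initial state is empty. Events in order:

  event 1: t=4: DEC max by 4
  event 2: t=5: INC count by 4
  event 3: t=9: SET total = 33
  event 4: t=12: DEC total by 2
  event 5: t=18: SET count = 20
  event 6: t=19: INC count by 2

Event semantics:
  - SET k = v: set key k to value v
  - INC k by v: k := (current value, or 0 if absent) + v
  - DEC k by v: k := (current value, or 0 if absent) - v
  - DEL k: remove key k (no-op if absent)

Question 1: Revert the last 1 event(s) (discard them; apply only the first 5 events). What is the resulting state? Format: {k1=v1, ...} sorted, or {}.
Keep first 5 events (discard last 1):
  after event 1 (t=4: DEC max by 4): {max=-4}
  after event 2 (t=5: INC count by 4): {count=4, max=-4}
  after event 3 (t=9: SET total = 33): {count=4, max=-4, total=33}
  after event 4 (t=12: DEC total by 2): {count=4, max=-4, total=31}
  after event 5 (t=18: SET count = 20): {count=20, max=-4, total=31}

Answer: {count=20, max=-4, total=31}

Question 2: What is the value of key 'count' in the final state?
Answer: 22

Derivation:
Track key 'count' through all 6 events:
  event 1 (t=4: DEC max by 4): count unchanged
  event 2 (t=5: INC count by 4): count (absent) -> 4
  event 3 (t=9: SET total = 33): count unchanged
  event 4 (t=12: DEC total by 2): count unchanged
  event 5 (t=18: SET count = 20): count 4 -> 20
  event 6 (t=19: INC count by 2): count 20 -> 22
Final: count = 22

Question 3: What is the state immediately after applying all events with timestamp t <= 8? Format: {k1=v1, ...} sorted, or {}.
Apply events with t <= 8 (2 events):
  after event 1 (t=4: DEC max by 4): {max=-4}
  after event 2 (t=5: INC count by 4): {count=4, max=-4}

Answer: {count=4, max=-4}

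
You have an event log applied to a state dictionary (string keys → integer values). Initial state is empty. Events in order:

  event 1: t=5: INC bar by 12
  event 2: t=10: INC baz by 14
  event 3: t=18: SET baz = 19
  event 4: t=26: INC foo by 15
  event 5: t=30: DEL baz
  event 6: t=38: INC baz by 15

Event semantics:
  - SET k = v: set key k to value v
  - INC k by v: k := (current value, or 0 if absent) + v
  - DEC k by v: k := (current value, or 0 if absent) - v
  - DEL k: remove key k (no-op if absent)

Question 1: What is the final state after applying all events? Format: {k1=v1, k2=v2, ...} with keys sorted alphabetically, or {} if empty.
  after event 1 (t=5: INC bar by 12): {bar=12}
  after event 2 (t=10: INC baz by 14): {bar=12, baz=14}
  after event 3 (t=18: SET baz = 19): {bar=12, baz=19}
  after event 4 (t=26: INC foo by 15): {bar=12, baz=19, foo=15}
  after event 5 (t=30: DEL baz): {bar=12, foo=15}
  after event 6 (t=38: INC baz by 15): {bar=12, baz=15, foo=15}

Answer: {bar=12, baz=15, foo=15}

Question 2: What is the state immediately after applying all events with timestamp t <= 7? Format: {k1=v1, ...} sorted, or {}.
Apply events with t <= 7 (1 events):
  after event 1 (t=5: INC bar by 12): {bar=12}

Answer: {bar=12}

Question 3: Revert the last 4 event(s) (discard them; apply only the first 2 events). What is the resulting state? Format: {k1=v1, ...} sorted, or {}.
Keep first 2 events (discard last 4):
  after event 1 (t=5: INC bar by 12): {bar=12}
  after event 2 (t=10: INC baz by 14): {bar=12, baz=14}

Answer: {bar=12, baz=14}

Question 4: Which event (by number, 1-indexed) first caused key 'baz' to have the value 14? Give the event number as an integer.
Looking for first event where baz becomes 14:
  event 2: baz (absent) -> 14  <-- first match

Answer: 2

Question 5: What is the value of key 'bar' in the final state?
Answer: 12

Derivation:
Track key 'bar' through all 6 events:
  event 1 (t=5: INC bar by 12): bar (absent) -> 12
  event 2 (t=10: INC baz by 14): bar unchanged
  event 3 (t=18: SET baz = 19): bar unchanged
  event 4 (t=26: INC foo by 15): bar unchanged
  event 5 (t=30: DEL baz): bar unchanged
  event 6 (t=38: INC baz by 15): bar unchanged
Final: bar = 12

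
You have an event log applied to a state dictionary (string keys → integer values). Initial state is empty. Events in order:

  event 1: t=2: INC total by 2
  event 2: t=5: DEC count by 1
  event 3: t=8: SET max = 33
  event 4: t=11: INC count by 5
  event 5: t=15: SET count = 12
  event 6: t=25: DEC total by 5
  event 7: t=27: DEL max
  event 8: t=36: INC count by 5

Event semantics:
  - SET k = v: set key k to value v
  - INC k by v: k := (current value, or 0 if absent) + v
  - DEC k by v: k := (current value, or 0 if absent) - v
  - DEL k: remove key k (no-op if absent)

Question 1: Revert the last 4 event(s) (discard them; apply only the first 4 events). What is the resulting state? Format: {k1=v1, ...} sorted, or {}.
Answer: {count=4, max=33, total=2}

Derivation:
Keep first 4 events (discard last 4):
  after event 1 (t=2: INC total by 2): {total=2}
  after event 2 (t=5: DEC count by 1): {count=-1, total=2}
  after event 3 (t=8: SET max = 33): {count=-1, max=33, total=2}
  after event 4 (t=11: INC count by 5): {count=4, max=33, total=2}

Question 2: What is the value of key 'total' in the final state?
Track key 'total' through all 8 events:
  event 1 (t=2: INC total by 2): total (absent) -> 2
  event 2 (t=5: DEC count by 1): total unchanged
  event 3 (t=8: SET max = 33): total unchanged
  event 4 (t=11: INC count by 5): total unchanged
  event 5 (t=15: SET count = 12): total unchanged
  event 6 (t=25: DEC total by 5): total 2 -> -3
  event 7 (t=27: DEL max): total unchanged
  event 8 (t=36: INC count by 5): total unchanged
Final: total = -3

Answer: -3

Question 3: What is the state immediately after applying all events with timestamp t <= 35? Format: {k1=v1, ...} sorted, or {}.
Answer: {count=12, total=-3}

Derivation:
Apply events with t <= 35 (7 events):
  after event 1 (t=2: INC total by 2): {total=2}
  after event 2 (t=5: DEC count by 1): {count=-1, total=2}
  after event 3 (t=8: SET max = 33): {count=-1, max=33, total=2}
  after event 4 (t=11: INC count by 5): {count=4, max=33, total=2}
  after event 5 (t=15: SET count = 12): {count=12, max=33, total=2}
  after event 6 (t=25: DEC total by 5): {count=12, max=33, total=-3}
  after event 7 (t=27: DEL max): {count=12, total=-3}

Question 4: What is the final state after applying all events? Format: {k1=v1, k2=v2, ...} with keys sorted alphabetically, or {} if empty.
  after event 1 (t=2: INC total by 2): {total=2}
  after event 2 (t=5: DEC count by 1): {count=-1, total=2}
  after event 3 (t=8: SET max = 33): {count=-1, max=33, total=2}
  after event 4 (t=11: INC count by 5): {count=4, max=33, total=2}
  after event 5 (t=15: SET count = 12): {count=12, max=33, total=2}
  after event 6 (t=25: DEC total by 5): {count=12, max=33, total=-3}
  after event 7 (t=27: DEL max): {count=12, total=-3}
  after event 8 (t=36: INC count by 5): {count=17, total=-3}

Answer: {count=17, total=-3}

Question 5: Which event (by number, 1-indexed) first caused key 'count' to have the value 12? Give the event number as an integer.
Looking for first event where count becomes 12:
  event 2: count = -1
  event 3: count = -1
  event 4: count = 4
  event 5: count 4 -> 12  <-- first match

Answer: 5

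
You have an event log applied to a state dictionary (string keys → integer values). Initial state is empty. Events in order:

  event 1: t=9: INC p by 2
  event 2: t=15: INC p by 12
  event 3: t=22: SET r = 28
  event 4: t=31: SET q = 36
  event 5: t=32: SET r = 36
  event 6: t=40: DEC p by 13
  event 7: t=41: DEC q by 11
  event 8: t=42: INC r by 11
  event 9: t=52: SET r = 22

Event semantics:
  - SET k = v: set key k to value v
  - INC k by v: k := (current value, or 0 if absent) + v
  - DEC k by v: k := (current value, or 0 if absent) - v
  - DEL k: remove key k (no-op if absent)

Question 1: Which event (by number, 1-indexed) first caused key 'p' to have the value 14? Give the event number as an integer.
Answer: 2

Derivation:
Looking for first event where p becomes 14:
  event 1: p = 2
  event 2: p 2 -> 14  <-- first match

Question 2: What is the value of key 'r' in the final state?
Track key 'r' through all 9 events:
  event 1 (t=9: INC p by 2): r unchanged
  event 2 (t=15: INC p by 12): r unchanged
  event 3 (t=22: SET r = 28): r (absent) -> 28
  event 4 (t=31: SET q = 36): r unchanged
  event 5 (t=32: SET r = 36): r 28 -> 36
  event 6 (t=40: DEC p by 13): r unchanged
  event 7 (t=41: DEC q by 11): r unchanged
  event 8 (t=42: INC r by 11): r 36 -> 47
  event 9 (t=52: SET r = 22): r 47 -> 22
Final: r = 22

Answer: 22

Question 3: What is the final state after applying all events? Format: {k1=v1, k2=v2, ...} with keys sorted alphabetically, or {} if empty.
Answer: {p=1, q=25, r=22}

Derivation:
  after event 1 (t=9: INC p by 2): {p=2}
  after event 2 (t=15: INC p by 12): {p=14}
  after event 3 (t=22: SET r = 28): {p=14, r=28}
  after event 4 (t=31: SET q = 36): {p=14, q=36, r=28}
  after event 5 (t=32: SET r = 36): {p=14, q=36, r=36}
  after event 6 (t=40: DEC p by 13): {p=1, q=36, r=36}
  after event 7 (t=41: DEC q by 11): {p=1, q=25, r=36}
  after event 8 (t=42: INC r by 11): {p=1, q=25, r=47}
  after event 9 (t=52: SET r = 22): {p=1, q=25, r=22}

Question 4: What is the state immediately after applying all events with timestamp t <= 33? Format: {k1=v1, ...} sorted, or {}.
Answer: {p=14, q=36, r=36}

Derivation:
Apply events with t <= 33 (5 events):
  after event 1 (t=9: INC p by 2): {p=2}
  after event 2 (t=15: INC p by 12): {p=14}
  after event 3 (t=22: SET r = 28): {p=14, r=28}
  after event 4 (t=31: SET q = 36): {p=14, q=36, r=28}
  after event 5 (t=32: SET r = 36): {p=14, q=36, r=36}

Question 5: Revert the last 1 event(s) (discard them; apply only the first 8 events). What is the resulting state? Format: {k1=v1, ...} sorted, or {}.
Keep first 8 events (discard last 1):
  after event 1 (t=9: INC p by 2): {p=2}
  after event 2 (t=15: INC p by 12): {p=14}
  after event 3 (t=22: SET r = 28): {p=14, r=28}
  after event 4 (t=31: SET q = 36): {p=14, q=36, r=28}
  after event 5 (t=32: SET r = 36): {p=14, q=36, r=36}
  after event 6 (t=40: DEC p by 13): {p=1, q=36, r=36}
  after event 7 (t=41: DEC q by 11): {p=1, q=25, r=36}
  after event 8 (t=42: INC r by 11): {p=1, q=25, r=47}

Answer: {p=1, q=25, r=47}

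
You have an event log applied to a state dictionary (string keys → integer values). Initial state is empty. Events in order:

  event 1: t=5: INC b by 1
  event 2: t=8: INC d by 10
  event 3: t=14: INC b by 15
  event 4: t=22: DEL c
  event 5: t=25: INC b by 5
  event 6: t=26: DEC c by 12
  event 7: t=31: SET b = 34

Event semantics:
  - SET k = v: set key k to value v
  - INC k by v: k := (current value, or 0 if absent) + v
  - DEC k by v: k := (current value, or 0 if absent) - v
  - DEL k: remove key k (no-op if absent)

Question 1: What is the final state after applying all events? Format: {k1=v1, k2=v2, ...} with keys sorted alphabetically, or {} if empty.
  after event 1 (t=5: INC b by 1): {b=1}
  after event 2 (t=8: INC d by 10): {b=1, d=10}
  after event 3 (t=14: INC b by 15): {b=16, d=10}
  after event 4 (t=22: DEL c): {b=16, d=10}
  after event 5 (t=25: INC b by 5): {b=21, d=10}
  after event 6 (t=26: DEC c by 12): {b=21, c=-12, d=10}
  after event 7 (t=31: SET b = 34): {b=34, c=-12, d=10}

Answer: {b=34, c=-12, d=10}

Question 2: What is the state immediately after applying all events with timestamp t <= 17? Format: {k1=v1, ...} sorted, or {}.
Apply events with t <= 17 (3 events):
  after event 1 (t=5: INC b by 1): {b=1}
  after event 2 (t=8: INC d by 10): {b=1, d=10}
  after event 3 (t=14: INC b by 15): {b=16, d=10}

Answer: {b=16, d=10}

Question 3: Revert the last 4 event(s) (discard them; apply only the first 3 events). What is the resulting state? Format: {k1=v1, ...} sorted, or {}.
Keep first 3 events (discard last 4):
  after event 1 (t=5: INC b by 1): {b=1}
  after event 2 (t=8: INC d by 10): {b=1, d=10}
  after event 3 (t=14: INC b by 15): {b=16, d=10}

Answer: {b=16, d=10}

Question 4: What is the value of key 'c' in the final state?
Track key 'c' through all 7 events:
  event 1 (t=5: INC b by 1): c unchanged
  event 2 (t=8: INC d by 10): c unchanged
  event 3 (t=14: INC b by 15): c unchanged
  event 4 (t=22: DEL c): c (absent) -> (absent)
  event 5 (t=25: INC b by 5): c unchanged
  event 6 (t=26: DEC c by 12): c (absent) -> -12
  event 7 (t=31: SET b = 34): c unchanged
Final: c = -12

Answer: -12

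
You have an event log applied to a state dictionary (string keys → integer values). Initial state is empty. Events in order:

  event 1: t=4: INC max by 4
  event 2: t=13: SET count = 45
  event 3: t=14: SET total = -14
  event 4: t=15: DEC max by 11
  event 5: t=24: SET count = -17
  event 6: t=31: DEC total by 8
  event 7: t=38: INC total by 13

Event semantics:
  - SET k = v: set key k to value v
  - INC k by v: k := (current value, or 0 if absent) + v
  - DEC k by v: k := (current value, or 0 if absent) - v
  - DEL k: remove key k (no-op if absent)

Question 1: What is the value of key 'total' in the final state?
Track key 'total' through all 7 events:
  event 1 (t=4: INC max by 4): total unchanged
  event 2 (t=13: SET count = 45): total unchanged
  event 3 (t=14: SET total = -14): total (absent) -> -14
  event 4 (t=15: DEC max by 11): total unchanged
  event 5 (t=24: SET count = -17): total unchanged
  event 6 (t=31: DEC total by 8): total -14 -> -22
  event 7 (t=38: INC total by 13): total -22 -> -9
Final: total = -9

Answer: -9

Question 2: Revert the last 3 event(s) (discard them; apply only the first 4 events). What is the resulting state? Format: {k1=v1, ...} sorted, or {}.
Answer: {count=45, max=-7, total=-14}

Derivation:
Keep first 4 events (discard last 3):
  after event 1 (t=4: INC max by 4): {max=4}
  after event 2 (t=13: SET count = 45): {count=45, max=4}
  after event 3 (t=14: SET total = -14): {count=45, max=4, total=-14}
  after event 4 (t=15: DEC max by 11): {count=45, max=-7, total=-14}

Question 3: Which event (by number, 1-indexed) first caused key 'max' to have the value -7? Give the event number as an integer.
Looking for first event where max becomes -7:
  event 1: max = 4
  event 2: max = 4
  event 3: max = 4
  event 4: max 4 -> -7  <-- first match

Answer: 4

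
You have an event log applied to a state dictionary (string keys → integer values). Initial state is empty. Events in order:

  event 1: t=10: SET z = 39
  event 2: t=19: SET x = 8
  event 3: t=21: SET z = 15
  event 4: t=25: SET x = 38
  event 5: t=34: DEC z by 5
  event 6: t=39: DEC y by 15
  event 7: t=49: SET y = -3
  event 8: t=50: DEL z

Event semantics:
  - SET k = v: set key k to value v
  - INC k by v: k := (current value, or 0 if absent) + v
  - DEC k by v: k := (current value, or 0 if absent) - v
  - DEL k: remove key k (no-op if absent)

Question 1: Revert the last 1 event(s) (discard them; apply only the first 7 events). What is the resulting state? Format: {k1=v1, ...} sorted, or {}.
Answer: {x=38, y=-3, z=10}

Derivation:
Keep first 7 events (discard last 1):
  after event 1 (t=10: SET z = 39): {z=39}
  after event 2 (t=19: SET x = 8): {x=8, z=39}
  after event 3 (t=21: SET z = 15): {x=8, z=15}
  after event 4 (t=25: SET x = 38): {x=38, z=15}
  after event 5 (t=34: DEC z by 5): {x=38, z=10}
  after event 6 (t=39: DEC y by 15): {x=38, y=-15, z=10}
  after event 7 (t=49: SET y = -3): {x=38, y=-3, z=10}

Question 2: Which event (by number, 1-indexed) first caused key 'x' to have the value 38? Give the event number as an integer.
Looking for first event where x becomes 38:
  event 2: x = 8
  event 3: x = 8
  event 4: x 8 -> 38  <-- first match

Answer: 4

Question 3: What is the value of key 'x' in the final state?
Answer: 38

Derivation:
Track key 'x' through all 8 events:
  event 1 (t=10: SET z = 39): x unchanged
  event 2 (t=19: SET x = 8): x (absent) -> 8
  event 3 (t=21: SET z = 15): x unchanged
  event 4 (t=25: SET x = 38): x 8 -> 38
  event 5 (t=34: DEC z by 5): x unchanged
  event 6 (t=39: DEC y by 15): x unchanged
  event 7 (t=49: SET y = -3): x unchanged
  event 8 (t=50: DEL z): x unchanged
Final: x = 38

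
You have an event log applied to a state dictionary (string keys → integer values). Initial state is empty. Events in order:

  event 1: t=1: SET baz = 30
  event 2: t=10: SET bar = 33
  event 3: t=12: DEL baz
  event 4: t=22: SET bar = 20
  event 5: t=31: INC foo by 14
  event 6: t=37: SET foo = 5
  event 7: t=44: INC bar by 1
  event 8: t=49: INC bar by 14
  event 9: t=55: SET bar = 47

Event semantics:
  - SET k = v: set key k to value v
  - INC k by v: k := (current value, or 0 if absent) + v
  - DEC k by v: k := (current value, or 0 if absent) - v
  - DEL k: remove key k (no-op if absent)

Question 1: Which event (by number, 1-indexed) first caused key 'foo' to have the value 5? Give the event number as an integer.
Looking for first event where foo becomes 5:
  event 5: foo = 14
  event 6: foo 14 -> 5  <-- first match

Answer: 6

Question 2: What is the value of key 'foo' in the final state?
Answer: 5

Derivation:
Track key 'foo' through all 9 events:
  event 1 (t=1: SET baz = 30): foo unchanged
  event 2 (t=10: SET bar = 33): foo unchanged
  event 3 (t=12: DEL baz): foo unchanged
  event 4 (t=22: SET bar = 20): foo unchanged
  event 5 (t=31: INC foo by 14): foo (absent) -> 14
  event 6 (t=37: SET foo = 5): foo 14 -> 5
  event 7 (t=44: INC bar by 1): foo unchanged
  event 8 (t=49: INC bar by 14): foo unchanged
  event 9 (t=55: SET bar = 47): foo unchanged
Final: foo = 5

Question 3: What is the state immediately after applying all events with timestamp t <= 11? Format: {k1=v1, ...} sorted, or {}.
Answer: {bar=33, baz=30}

Derivation:
Apply events with t <= 11 (2 events):
  after event 1 (t=1: SET baz = 30): {baz=30}
  after event 2 (t=10: SET bar = 33): {bar=33, baz=30}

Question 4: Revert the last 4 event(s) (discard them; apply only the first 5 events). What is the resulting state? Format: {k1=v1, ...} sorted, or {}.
Keep first 5 events (discard last 4):
  after event 1 (t=1: SET baz = 30): {baz=30}
  after event 2 (t=10: SET bar = 33): {bar=33, baz=30}
  after event 3 (t=12: DEL baz): {bar=33}
  after event 4 (t=22: SET bar = 20): {bar=20}
  after event 5 (t=31: INC foo by 14): {bar=20, foo=14}

Answer: {bar=20, foo=14}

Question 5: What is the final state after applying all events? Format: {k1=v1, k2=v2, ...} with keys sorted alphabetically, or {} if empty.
Answer: {bar=47, foo=5}

Derivation:
  after event 1 (t=1: SET baz = 30): {baz=30}
  after event 2 (t=10: SET bar = 33): {bar=33, baz=30}
  after event 3 (t=12: DEL baz): {bar=33}
  after event 4 (t=22: SET bar = 20): {bar=20}
  after event 5 (t=31: INC foo by 14): {bar=20, foo=14}
  after event 6 (t=37: SET foo = 5): {bar=20, foo=5}
  after event 7 (t=44: INC bar by 1): {bar=21, foo=5}
  after event 8 (t=49: INC bar by 14): {bar=35, foo=5}
  after event 9 (t=55: SET bar = 47): {bar=47, foo=5}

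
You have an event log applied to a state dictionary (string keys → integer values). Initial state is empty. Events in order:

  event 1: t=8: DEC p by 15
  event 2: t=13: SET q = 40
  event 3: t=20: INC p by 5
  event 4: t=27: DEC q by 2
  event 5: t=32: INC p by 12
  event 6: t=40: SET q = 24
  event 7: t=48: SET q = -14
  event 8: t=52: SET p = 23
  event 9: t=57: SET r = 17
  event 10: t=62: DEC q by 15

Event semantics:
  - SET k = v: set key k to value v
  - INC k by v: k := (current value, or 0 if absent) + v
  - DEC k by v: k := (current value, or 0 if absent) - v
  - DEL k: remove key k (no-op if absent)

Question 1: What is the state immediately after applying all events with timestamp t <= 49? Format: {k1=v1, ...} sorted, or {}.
Answer: {p=2, q=-14}

Derivation:
Apply events with t <= 49 (7 events):
  after event 1 (t=8: DEC p by 15): {p=-15}
  after event 2 (t=13: SET q = 40): {p=-15, q=40}
  after event 3 (t=20: INC p by 5): {p=-10, q=40}
  after event 4 (t=27: DEC q by 2): {p=-10, q=38}
  after event 5 (t=32: INC p by 12): {p=2, q=38}
  after event 6 (t=40: SET q = 24): {p=2, q=24}
  after event 7 (t=48: SET q = -14): {p=2, q=-14}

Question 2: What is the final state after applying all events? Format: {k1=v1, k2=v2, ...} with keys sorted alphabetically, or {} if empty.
  after event 1 (t=8: DEC p by 15): {p=-15}
  after event 2 (t=13: SET q = 40): {p=-15, q=40}
  after event 3 (t=20: INC p by 5): {p=-10, q=40}
  after event 4 (t=27: DEC q by 2): {p=-10, q=38}
  after event 5 (t=32: INC p by 12): {p=2, q=38}
  after event 6 (t=40: SET q = 24): {p=2, q=24}
  after event 7 (t=48: SET q = -14): {p=2, q=-14}
  after event 8 (t=52: SET p = 23): {p=23, q=-14}
  after event 9 (t=57: SET r = 17): {p=23, q=-14, r=17}
  after event 10 (t=62: DEC q by 15): {p=23, q=-29, r=17}

Answer: {p=23, q=-29, r=17}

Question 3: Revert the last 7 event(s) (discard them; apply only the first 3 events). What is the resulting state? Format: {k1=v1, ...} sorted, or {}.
Answer: {p=-10, q=40}

Derivation:
Keep first 3 events (discard last 7):
  after event 1 (t=8: DEC p by 15): {p=-15}
  after event 2 (t=13: SET q = 40): {p=-15, q=40}
  after event 3 (t=20: INC p by 5): {p=-10, q=40}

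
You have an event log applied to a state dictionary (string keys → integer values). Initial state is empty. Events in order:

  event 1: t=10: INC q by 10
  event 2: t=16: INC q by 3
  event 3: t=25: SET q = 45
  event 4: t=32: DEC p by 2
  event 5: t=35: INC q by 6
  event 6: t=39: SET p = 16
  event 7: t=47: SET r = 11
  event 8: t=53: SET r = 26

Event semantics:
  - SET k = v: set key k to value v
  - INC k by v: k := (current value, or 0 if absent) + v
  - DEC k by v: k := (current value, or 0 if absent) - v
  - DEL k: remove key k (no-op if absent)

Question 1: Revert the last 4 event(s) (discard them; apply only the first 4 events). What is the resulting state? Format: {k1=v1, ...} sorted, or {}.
Answer: {p=-2, q=45}

Derivation:
Keep first 4 events (discard last 4):
  after event 1 (t=10: INC q by 10): {q=10}
  after event 2 (t=16: INC q by 3): {q=13}
  after event 3 (t=25: SET q = 45): {q=45}
  after event 4 (t=32: DEC p by 2): {p=-2, q=45}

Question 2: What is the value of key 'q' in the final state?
Track key 'q' through all 8 events:
  event 1 (t=10: INC q by 10): q (absent) -> 10
  event 2 (t=16: INC q by 3): q 10 -> 13
  event 3 (t=25: SET q = 45): q 13 -> 45
  event 4 (t=32: DEC p by 2): q unchanged
  event 5 (t=35: INC q by 6): q 45 -> 51
  event 6 (t=39: SET p = 16): q unchanged
  event 7 (t=47: SET r = 11): q unchanged
  event 8 (t=53: SET r = 26): q unchanged
Final: q = 51

Answer: 51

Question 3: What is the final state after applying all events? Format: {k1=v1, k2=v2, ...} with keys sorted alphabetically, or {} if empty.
Answer: {p=16, q=51, r=26}

Derivation:
  after event 1 (t=10: INC q by 10): {q=10}
  after event 2 (t=16: INC q by 3): {q=13}
  after event 3 (t=25: SET q = 45): {q=45}
  after event 4 (t=32: DEC p by 2): {p=-2, q=45}
  after event 5 (t=35: INC q by 6): {p=-2, q=51}
  after event 6 (t=39: SET p = 16): {p=16, q=51}
  after event 7 (t=47: SET r = 11): {p=16, q=51, r=11}
  after event 8 (t=53: SET r = 26): {p=16, q=51, r=26}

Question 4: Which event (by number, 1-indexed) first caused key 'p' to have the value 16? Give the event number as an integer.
Looking for first event where p becomes 16:
  event 4: p = -2
  event 5: p = -2
  event 6: p -2 -> 16  <-- first match

Answer: 6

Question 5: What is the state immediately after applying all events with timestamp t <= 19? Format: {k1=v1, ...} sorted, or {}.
Answer: {q=13}

Derivation:
Apply events with t <= 19 (2 events):
  after event 1 (t=10: INC q by 10): {q=10}
  after event 2 (t=16: INC q by 3): {q=13}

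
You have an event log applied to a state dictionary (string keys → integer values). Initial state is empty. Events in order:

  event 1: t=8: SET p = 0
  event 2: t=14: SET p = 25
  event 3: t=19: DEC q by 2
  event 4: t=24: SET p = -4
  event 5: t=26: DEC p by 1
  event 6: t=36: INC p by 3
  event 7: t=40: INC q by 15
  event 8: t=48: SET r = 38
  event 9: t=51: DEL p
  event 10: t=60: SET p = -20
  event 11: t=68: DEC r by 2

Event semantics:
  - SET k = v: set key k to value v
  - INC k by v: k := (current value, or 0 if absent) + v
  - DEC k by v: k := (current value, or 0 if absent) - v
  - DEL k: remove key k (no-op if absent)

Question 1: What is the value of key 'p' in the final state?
Answer: -20

Derivation:
Track key 'p' through all 11 events:
  event 1 (t=8: SET p = 0): p (absent) -> 0
  event 2 (t=14: SET p = 25): p 0 -> 25
  event 3 (t=19: DEC q by 2): p unchanged
  event 4 (t=24: SET p = -4): p 25 -> -4
  event 5 (t=26: DEC p by 1): p -4 -> -5
  event 6 (t=36: INC p by 3): p -5 -> -2
  event 7 (t=40: INC q by 15): p unchanged
  event 8 (t=48: SET r = 38): p unchanged
  event 9 (t=51: DEL p): p -2 -> (absent)
  event 10 (t=60: SET p = -20): p (absent) -> -20
  event 11 (t=68: DEC r by 2): p unchanged
Final: p = -20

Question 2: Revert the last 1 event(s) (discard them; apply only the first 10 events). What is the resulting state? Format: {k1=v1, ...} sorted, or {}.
Keep first 10 events (discard last 1):
  after event 1 (t=8: SET p = 0): {p=0}
  after event 2 (t=14: SET p = 25): {p=25}
  after event 3 (t=19: DEC q by 2): {p=25, q=-2}
  after event 4 (t=24: SET p = -4): {p=-4, q=-2}
  after event 5 (t=26: DEC p by 1): {p=-5, q=-2}
  after event 6 (t=36: INC p by 3): {p=-2, q=-2}
  after event 7 (t=40: INC q by 15): {p=-2, q=13}
  after event 8 (t=48: SET r = 38): {p=-2, q=13, r=38}
  after event 9 (t=51: DEL p): {q=13, r=38}
  after event 10 (t=60: SET p = -20): {p=-20, q=13, r=38}

Answer: {p=-20, q=13, r=38}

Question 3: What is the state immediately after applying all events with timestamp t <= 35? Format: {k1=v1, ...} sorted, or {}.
Answer: {p=-5, q=-2}

Derivation:
Apply events with t <= 35 (5 events):
  after event 1 (t=8: SET p = 0): {p=0}
  after event 2 (t=14: SET p = 25): {p=25}
  after event 3 (t=19: DEC q by 2): {p=25, q=-2}
  after event 4 (t=24: SET p = -4): {p=-4, q=-2}
  after event 5 (t=26: DEC p by 1): {p=-5, q=-2}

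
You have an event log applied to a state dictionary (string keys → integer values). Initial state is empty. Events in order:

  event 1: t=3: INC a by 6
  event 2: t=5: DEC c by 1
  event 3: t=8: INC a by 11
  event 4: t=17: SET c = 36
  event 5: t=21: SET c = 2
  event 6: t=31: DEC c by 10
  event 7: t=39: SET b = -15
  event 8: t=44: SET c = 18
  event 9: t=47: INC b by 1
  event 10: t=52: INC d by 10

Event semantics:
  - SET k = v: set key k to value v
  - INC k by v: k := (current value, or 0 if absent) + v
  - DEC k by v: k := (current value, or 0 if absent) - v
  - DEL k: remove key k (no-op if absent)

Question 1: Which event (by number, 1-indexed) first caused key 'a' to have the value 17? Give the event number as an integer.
Answer: 3

Derivation:
Looking for first event where a becomes 17:
  event 1: a = 6
  event 2: a = 6
  event 3: a 6 -> 17  <-- first match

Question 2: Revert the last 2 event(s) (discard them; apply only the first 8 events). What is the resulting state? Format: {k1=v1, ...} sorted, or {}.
Keep first 8 events (discard last 2):
  after event 1 (t=3: INC a by 6): {a=6}
  after event 2 (t=5: DEC c by 1): {a=6, c=-1}
  after event 3 (t=8: INC a by 11): {a=17, c=-1}
  after event 4 (t=17: SET c = 36): {a=17, c=36}
  after event 5 (t=21: SET c = 2): {a=17, c=2}
  after event 6 (t=31: DEC c by 10): {a=17, c=-8}
  after event 7 (t=39: SET b = -15): {a=17, b=-15, c=-8}
  after event 8 (t=44: SET c = 18): {a=17, b=-15, c=18}

Answer: {a=17, b=-15, c=18}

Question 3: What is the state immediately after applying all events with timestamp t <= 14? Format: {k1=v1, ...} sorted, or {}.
Apply events with t <= 14 (3 events):
  after event 1 (t=3: INC a by 6): {a=6}
  after event 2 (t=5: DEC c by 1): {a=6, c=-1}
  after event 3 (t=8: INC a by 11): {a=17, c=-1}

Answer: {a=17, c=-1}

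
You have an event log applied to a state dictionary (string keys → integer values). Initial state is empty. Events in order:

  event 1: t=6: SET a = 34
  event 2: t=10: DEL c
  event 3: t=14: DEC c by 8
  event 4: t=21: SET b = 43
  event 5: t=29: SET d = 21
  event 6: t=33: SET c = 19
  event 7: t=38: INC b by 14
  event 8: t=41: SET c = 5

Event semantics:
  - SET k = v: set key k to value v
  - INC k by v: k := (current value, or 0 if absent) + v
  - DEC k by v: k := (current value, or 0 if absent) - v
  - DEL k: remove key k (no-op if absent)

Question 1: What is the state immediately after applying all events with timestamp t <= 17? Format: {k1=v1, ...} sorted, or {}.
Apply events with t <= 17 (3 events):
  after event 1 (t=6: SET a = 34): {a=34}
  after event 2 (t=10: DEL c): {a=34}
  after event 3 (t=14: DEC c by 8): {a=34, c=-8}

Answer: {a=34, c=-8}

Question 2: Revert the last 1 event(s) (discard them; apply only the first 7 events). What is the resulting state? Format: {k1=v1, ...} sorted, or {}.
Keep first 7 events (discard last 1):
  after event 1 (t=6: SET a = 34): {a=34}
  after event 2 (t=10: DEL c): {a=34}
  after event 3 (t=14: DEC c by 8): {a=34, c=-8}
  after event 4 (t=21: SET b = 43): {a=34, b=43, c=-8}
  after event 5 (t=29: SET d = 21): {a=34, b=43, c=-8, d=21}
  after event 6 (t=33: SET c = 19): {a=34, b=43, c=19, d=21}
  after event 7 (t=38: INC b by 14): {a=34, b=57, c=19, d=21}

Answer: {a=34, b=57, c=19, d=21}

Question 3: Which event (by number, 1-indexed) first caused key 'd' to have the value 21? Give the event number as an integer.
Answer: 5

Derivation:
Looking for first event where d becomes 21:
  event 5: d (absent) -> 21  <-- first match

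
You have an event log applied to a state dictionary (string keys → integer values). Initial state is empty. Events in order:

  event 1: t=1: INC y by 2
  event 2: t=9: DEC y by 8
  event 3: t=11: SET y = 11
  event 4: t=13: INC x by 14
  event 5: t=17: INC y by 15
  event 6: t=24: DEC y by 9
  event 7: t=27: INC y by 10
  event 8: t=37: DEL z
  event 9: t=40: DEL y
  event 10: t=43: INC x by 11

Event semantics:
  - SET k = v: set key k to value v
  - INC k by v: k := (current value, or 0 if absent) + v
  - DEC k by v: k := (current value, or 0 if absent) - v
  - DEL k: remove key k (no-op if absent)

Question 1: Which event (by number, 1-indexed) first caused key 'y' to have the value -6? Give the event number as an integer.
Answer: 2

Derivation:
Looking for first event where y becomes -6:
  event 1: y = 2
  event 2: y 2 -> -6  <-- first match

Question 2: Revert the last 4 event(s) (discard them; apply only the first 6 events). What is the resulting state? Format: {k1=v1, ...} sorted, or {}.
Keep first 6 events (discard last 4):
  after event 1 (t=1: INC y by 2): {y=2}
  after event 2 (t=9: DEC y by 8): {y=-6}
  after event 3 (t=11: SET y = 11): {y=11}
  after event 4 (t=13: INC x by 14): {x=14, y=11}
  after event 5 (t=17: INC y by 15): {x=14, y=26}
  after event 6 (t=24: DEC y by 9): {x=14, y=17}

Answer: {x=14, y=17}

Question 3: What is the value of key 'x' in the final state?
Answer: 25

Derivation:
Track key 'x' through all 10 events:
  event 1 (t=1: INC y by 2): x unchanged
  event 2 (t=9: DEC y by 8): x unchanged
  event 3 (t=11: SET y = 11): x unchanged
  event 4 (t=13: INC x by 14): x (absent) -> 14
  event 5 (t=17: INC y by 15): x unchanged
  event 6 (t=24: DEC y by 9): x unchanged
  event 7 (t=27: INC y by 10): x unchanged
  event 8 (t=37: DEL z): x unchanged
  event 9 (t=40: DEL y): x unchanged
  event 10 (t=43: INC x by 11): x 14 -> 25
Final: x = 25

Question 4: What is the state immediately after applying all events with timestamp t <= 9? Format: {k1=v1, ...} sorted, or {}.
Apply events with t <= 9 (2 events):
  after event 1 (t=1: INC y by 2): {y=2}
  after event 2 (t=9: DEC y by 8): {y=-6}

Answer: {y=-6}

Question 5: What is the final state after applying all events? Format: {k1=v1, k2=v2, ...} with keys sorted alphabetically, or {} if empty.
Answer: {x=25}

Derivation:
  after event 1 (t=1: INC y by 2): {y=2}
  after event 2 (t=9: DEC y by 8): {y=-6}
  after event 3 (t=11: SET y = 11): {y=11}
  after event 4 (t=13: INC x by 14): {x=14, y=11}
  after event 5 (t=17: INC y by 15): {x=14, y=26}
  after event 6 (t=24: DEC y by 9): {x=14, y=17}
  after event 7 (t=27: INC y by 10): {x=14, y=27}
  after event 8 (t=37: DEL z): {x=14, y=27}
  after event 9 (t=40: DEL y): {x=14}
  after event 10 (t=43: INC x by 11): {x=25}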